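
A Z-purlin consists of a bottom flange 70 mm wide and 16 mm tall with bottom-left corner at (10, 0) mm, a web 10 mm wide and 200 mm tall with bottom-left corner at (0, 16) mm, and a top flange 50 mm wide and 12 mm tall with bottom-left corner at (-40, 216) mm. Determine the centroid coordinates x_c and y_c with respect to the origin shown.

x_c = 13.82 mm, y_c = 100.58 mm

Part | A | x̄ᵢ | ȳᵢ | A·x̄ᵢ | A·ȳᵢ
bottom flange | 1120.00 | 45.00 | 8.00 | 50400.00 | 8960.00
web | 2000.00 | 5.00 | 116.00 | 10000.00 | 232000.00
top flange | 600.00 | -15.00 | 222.00 | -9000.00 | 133200.00
Σ | 3720.00 |  |  | 51400.00 | 374160.00
x_c = 51400.00 / 3720.00 = 13.82 mm
y_c = 374160.00 / 3720.00 = 100.58 mm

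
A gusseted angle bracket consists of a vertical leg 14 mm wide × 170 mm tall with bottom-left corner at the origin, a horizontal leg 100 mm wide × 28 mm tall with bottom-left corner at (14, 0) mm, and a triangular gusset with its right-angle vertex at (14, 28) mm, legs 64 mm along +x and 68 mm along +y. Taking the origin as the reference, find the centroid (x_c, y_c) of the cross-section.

Part | A | x̄ᵢ | ȳᵢ | A·x̄ᵢ | A·ȳᵢ
vertical leg | 2380.00 | 7.00 | 85.00 | 16660.00 | 202300.00
horizontal leg | 2800.00 | 64.00 | 14.00 | 179200.00 | 39200.00
gusset | 2176.00 | 35.33 | 50.67 | 76885.33 | 110250.67
Σ | 7356.00 |  |  | 272745.33 | 351750.67
x_c = 272745.33 / 7356.00 = 37.08 mm
y_c = 351750.67 / 7356.00 = 47.82 mm

x_c = 37.08 mm, y_c = 47.82 mm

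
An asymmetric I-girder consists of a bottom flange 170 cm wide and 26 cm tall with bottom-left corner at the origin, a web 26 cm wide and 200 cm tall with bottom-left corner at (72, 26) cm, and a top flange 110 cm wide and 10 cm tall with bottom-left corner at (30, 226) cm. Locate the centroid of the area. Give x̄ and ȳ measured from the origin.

x̄ = 85.00 cm, ȳ = 90.18 cm

Part | A | x̄ᵢ | ȳᵢ | A·x̄ᵢ | A·ȳᵢ
bottom flange | 4420.00 | 85.00 | 13.00 | 375700.00 | 57460.00
web | 5200.00 | 85.00 | 126.00 | 442000.00 | 655200.00
top flange | 1100.00 | 85.00 | 231.00 | 93500.00 | 254100.00
Σ | 10720.00 |  |  | 911200.00 | 966760.00
x̄ = 911200.00 / 10720.00 = 85.00 cm
ȳ = 966760.00 / 10720.00 = 90.18 cm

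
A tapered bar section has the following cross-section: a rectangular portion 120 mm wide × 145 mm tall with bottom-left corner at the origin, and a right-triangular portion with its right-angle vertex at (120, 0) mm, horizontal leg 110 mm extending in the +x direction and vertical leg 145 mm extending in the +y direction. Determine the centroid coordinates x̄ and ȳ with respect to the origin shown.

rectangular portion: A = 120 × 145 = 17400.00, centroid at (60.00, 72.50).
triangular portion: A = ½·110·145 = 7975.00, centroid at (156.67, 48.33).
ΣA = 25375.00 mm²
ΣAx̄ = (17400.00)(60.00) + (7975.00)(156.67) = 2293416.67 mm³
ΣAȳ = (17400.00)(72.50) + (7975.00)(48.33) = 1646958.33 mm³
x̄ = 2293416.67 / 25375.00 = 90.38 mm
ȳ = 1646958.33 / 25375.00 = 64.90 mm

x̄ = 90.38 mm, ȳ = 64.90 mm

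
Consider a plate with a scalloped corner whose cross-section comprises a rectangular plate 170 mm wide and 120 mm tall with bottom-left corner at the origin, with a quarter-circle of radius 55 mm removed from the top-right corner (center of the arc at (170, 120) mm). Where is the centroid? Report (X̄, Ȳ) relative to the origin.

X̄ = 76.87 mm, Ȳ = 55.17 mm

plate: A = 170 × 120 = 20400.00, centroid at (85.00, 60.00).
removed quarter-circle: A = −¼π·55² = -2375.83, centroid at (146.66, 96.66).
ΣA = 18024.17 mm², ΣAX̄ = 1385567.33 mm³, ΣAȲ = 994358.80 mm³.
X̄ = 1385567.33/18024.17 = 76.87 mm; Ȳ = 994358.80/18024.17 = 55.17 mm.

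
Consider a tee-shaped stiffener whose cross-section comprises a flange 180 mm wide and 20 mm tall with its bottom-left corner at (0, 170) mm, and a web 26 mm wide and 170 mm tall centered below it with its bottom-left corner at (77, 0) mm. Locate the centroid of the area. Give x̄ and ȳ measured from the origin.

x̄ = 90.00 mm, ȳ = 127.64 mm

web: A = 26 × 170 = 4420.00, centroid at (90.00, 85.00).
flange: A = 180 × 20 = 3600.00, centroid at (90.00, 180.00).
ΣA = 8020.00 mm², ΣAx̄ = 721800.00 mm³, ΣAȳ = 1023700.00 mm³.
x̄ = 721800.00/8020.00 = 90.00 mm; ȳ = 1023700.00/8020.00 = 127.64 mm.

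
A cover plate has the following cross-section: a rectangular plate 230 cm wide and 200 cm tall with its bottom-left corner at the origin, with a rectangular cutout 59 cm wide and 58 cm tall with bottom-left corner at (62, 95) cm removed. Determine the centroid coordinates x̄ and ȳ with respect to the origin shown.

plate: A = 230 × 200 = 46000.00, centroid at (115.00, 100.00).
hole: A = −(59 × 58) = -3422.00, centroid at (91.50, 124.00).
ΣA = 42578.00 cm², ΣAx̄ = 4976887.00 cm³, ΣAȳ = 4175672.00 cm³.
x̄ = 4976887.00/42578.00 = 116.89 cm; ȳ = 4175672.00/42578.00 = 98.07 cm.

x̄ = 116.89 cm, ȳ = 98.07 cm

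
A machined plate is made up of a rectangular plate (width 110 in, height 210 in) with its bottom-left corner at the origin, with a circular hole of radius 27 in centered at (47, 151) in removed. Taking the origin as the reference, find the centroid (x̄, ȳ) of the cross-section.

x̄ = 55.88 in, ȳ = 99.94 in

Part | A | x̄ᵢ | ȳᵢ | A·x̄ᵢ | A·ȳᵢ
plate | 23100.00 | 55.00 | 105.00 | 1270500.00 | 2425500.00
hole | -2290.22 | 47.00 | 151.00 | -107640.39 | -345823.38
Σ | 20809.78 |  |  | 1162859.61 | 2079676.62
x̄ = 1162859.61 / 20809.78 = 55.88 in
ȳ = 2079676.62 / 20809.78 = 99.94 in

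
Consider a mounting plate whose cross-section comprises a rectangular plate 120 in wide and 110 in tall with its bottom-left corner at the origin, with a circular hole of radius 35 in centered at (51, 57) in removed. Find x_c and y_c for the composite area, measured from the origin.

plate: A = 120 × 110 = 13200.00, centroid at (60.00, 55.00).
hole: A = −π·35² = -3848.45, centroid at (51.00, 57.00).
ΣA = 9351.55 in²
ΣAx_c = (13200.00)(60.00) + (-3848.45)(51.00) = 595729.00 in³
ΣAy_c = (13200.00)(55.00) + (-3848.45)(57.00) = 506638.29 in³
x_c = 595729.00 / 9351.55 = 63.70 in
y_c = 506638.29 / 9351.55 = 54.18 in

x_c = 63.70 in, y_c = 54.18 in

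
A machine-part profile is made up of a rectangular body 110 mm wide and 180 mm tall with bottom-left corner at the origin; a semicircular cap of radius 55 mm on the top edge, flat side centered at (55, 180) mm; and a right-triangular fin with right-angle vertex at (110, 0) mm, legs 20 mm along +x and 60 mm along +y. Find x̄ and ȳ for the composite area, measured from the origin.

rectangular body: A = 110 × 180 = 19800.00, centroid at (55.00, 90.00).
semicircular top: A = ½π·55² = 4751.66, centroid at (55.00, 203.34).
triangular fin: A = ½·20·60 = 600.00, centroid at (116.67, 20.00).
ΣA = 25151.66 mm²
ΣAx̄ = (19800.00)(55.00) + (4751.66)(55.00) + (600.00)(116.67) = 1420341.24 mm³
ΣAȳ = (19800.00)(90.00) + (4751.66)(203.34) + (600.00)(20.00) = 2760215.27 mm³
x̄ = 1420341.24 / 25151.66 = 56.47 mm
ȳ = 2760215.27 / 25151.66 = 109.74 mm

x̄ = 56.47 mm, ȳ = 109.74 mm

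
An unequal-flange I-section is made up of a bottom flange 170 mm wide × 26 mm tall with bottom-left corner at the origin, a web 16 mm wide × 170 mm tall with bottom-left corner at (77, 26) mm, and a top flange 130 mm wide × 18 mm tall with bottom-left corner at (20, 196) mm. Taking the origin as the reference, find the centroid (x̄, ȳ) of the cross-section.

x̄ = 85.00 mm, ȳ = 88.51 mm

bottom flange: A = 170 × 26 = 4420.00, centroid at (85.00, 13.00).
web: A = 16 × 170 = 2720.00, centroid at (85.00, 111.00).
top flange: A = 130 × 18 = 2340.00, centroid at (85.00, 205.00).
ΣA = 9480.00 mm²
ΣAx̄ = (4420.00)(85.00) + (2720.00)(85.00) + (2340.00)(85.00) = 805800.00 mm³
ΣAȳ = (4420.00)(13.00) + (2720.00)(111.00) + (2340.00)(205.00) = 839080.00 mm³
x̄ = 805800.00 / 9480.00 = 85.00 mm
ȳ = 839080.00 / 9480.00 = 88.51 mm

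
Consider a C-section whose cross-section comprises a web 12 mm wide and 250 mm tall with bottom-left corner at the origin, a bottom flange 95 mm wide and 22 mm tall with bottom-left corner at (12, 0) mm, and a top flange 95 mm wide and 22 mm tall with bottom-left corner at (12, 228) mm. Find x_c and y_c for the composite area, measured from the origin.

web: A = 12 × 250 = 3000.00, centroid at (6.00, 125.00).
bottom flange: A = 95 × 22 = 2090.00, centroid at (59.50, 11.00).
top flange: A = 95 × 22 = 2090.00, centroid at (59.50, 239.00).
ΣA = 7180.00 mm², ΣAx_c = 266710.00 mm³, ΣAy_c = 897500.00 mm³.
x_c = 266710.00/7180.00 = 37.15 mm; y_c = 897500.00/7180.00 = 125.00 mm.

x_c = 37.15 mm, y_c = 125.00 mm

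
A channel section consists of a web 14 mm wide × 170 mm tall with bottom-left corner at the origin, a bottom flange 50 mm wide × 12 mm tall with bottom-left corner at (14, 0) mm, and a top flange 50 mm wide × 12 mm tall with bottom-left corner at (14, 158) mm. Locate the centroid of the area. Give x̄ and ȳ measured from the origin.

x̄ = 17.73 mm, ȳ = 85.00 mm

web: A = 14 × 170 = 2380.00, centroid at (7.00, 85.00).
bottom flange: A = 50 × 12 = 600.00, centroid at (39.00, 6.00).
top flange: A = 50 × 12 = 600.00, centroid at (39.00, 164.00).
ΣA = 3580.00 mm²
ΣAx̄ = (2380.00)(7.00) + (600.00)(39.00) + (600.00)(39.00) = 63460.00 mm³
ΣAȳ = (2380.00)(85.00) + (600.00)(6.00) + (600.00)(164.00) = 304300.00 mm³
x̄ = 63460.00 / 3580.00 = 17.73 mm
ȳ = 304300.00 / 3580.00 = 85.00 mm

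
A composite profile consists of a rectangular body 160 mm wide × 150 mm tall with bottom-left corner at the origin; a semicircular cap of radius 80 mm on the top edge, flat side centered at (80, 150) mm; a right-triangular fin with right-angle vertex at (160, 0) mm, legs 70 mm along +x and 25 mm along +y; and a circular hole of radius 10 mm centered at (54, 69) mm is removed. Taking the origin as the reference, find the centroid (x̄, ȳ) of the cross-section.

rectangular body: A = 160 × 150 = 24000.00, centroid at (80.00, 75.00).
semicircular top: A = ½π·80² = 10053.10, centroid at (80.00, 183.95).
triangular fin: A = ½·70·25 = 875.00, centroid at (183.33, 8.33).
hole: A = −π·10² = -314.16, centroid at (54.00, 69.00).
ΣA = 34613.94 mm²
ΣAx̄ = (24000.00)(80.00) + (10053.10)(80.00) + (875.00)(183.33) + (-314.16)(54.00) = 2867699.79 mm³
ΣAȳ = (24000.00)(75.00) + (10053.10)(183.95) + (875.00)(8.33) + (-314.16)(69.00) = 3634912.48 mm³
x̄ = 2867699.79 / 34613.94 = 82.85 mm
ȳ = 3634912.48 / 34613.94 = 105.01 mm

x̄ = 82.85 mm, ȳ = 105.01 mm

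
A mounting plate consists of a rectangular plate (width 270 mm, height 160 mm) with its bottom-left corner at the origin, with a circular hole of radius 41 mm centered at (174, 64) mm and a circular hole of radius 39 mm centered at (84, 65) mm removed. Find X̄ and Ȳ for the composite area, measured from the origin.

X̄ = 136.14 mm, Ȳ = 84.71 mm

plate: A = 270 × 160 = 43200.00, centroid at (135.00, 80.00).
hole 1: A = −π·41² = -5281.02, centroid at (174.00, 64.00).
hole 2: A = −π·39² = -4778.36, centroid at (84.00, 65.00).
ΣA = 33140.62 mm², ΣAX̄ = 4511720.55 mm³, ΣAȲ = 2807421.34 mm³.
X̄ = 4511720.55/33140.62 = 136.14 mm; Ȳ = 2807421.34/33140.62 = 84.71 mm.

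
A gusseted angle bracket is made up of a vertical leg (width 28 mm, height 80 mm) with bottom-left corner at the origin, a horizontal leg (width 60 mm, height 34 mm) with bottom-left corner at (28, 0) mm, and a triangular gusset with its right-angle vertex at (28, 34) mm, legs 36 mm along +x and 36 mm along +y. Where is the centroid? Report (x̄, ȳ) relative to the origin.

vertical leg: A = 28 × 80 = 2240.00, centroid at (14.00, 40.00).
horizontal leg: A = 60 × 34 = 2040.00, centroid at (58.00, 17.00).
gusset: A = ½·36·36 = 648.00, centroid at (40.00, 46.00).
ΣA = 4928.00 mm²
ΣAx̄ = (2240.00)(14.00) + (2040.00)(58.00) + (648.00)(40.00) = 175600.00 mm³
ΣAȳ = (2240.00)(40.00) + (2040.00)(17.00) + (648.00)(46.00) = 154088.00 mm³
x̄ = 175600.00 / 4928.00 = 35.63 mm
ȳ = 154088.00 / 4928.00 = 31.27 mm

x̄ = 35.63 mm, ȳ = 31.27 mm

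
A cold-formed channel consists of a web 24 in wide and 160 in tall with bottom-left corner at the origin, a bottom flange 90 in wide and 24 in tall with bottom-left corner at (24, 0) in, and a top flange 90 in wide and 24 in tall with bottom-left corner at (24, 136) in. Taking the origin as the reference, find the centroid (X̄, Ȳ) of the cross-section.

X̄ = 42.18 in, Ȳ = 80.00 in

web: A = 24 × 160 = 3840.00, centroid at (12.00, 80.00).
bottom flange: A = 90 × 24 = 2160.00, centroid at (69.00, 12.00).
top flange: A = 90 × 24 = 2160.00, centroid at (69.00, 148.00).
ΣA = 8160.00 in², ΣAX̄ = 344160.00 in³, ΣAȲ = 652800.00 in³.
X̄ = 344160.00/8160.00 = 42.18 in; Ȳ = 652800.00/8160.00 = 80.00 in.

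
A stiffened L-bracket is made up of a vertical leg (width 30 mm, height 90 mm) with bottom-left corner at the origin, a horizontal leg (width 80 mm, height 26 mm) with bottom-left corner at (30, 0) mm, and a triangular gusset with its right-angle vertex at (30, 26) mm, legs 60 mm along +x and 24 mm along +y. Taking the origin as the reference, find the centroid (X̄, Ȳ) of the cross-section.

Part | A | x̄ᵢ | ȳᵢ | A·x̄ᵢ | A·ȳᵢ
vertical leg | 2700.00 | 15.00 | 45.00 | 40500.00 | 121500.00
horizontal leg | 2080.00 | 70.00 | 13.00 | 145600.00 | 27040.00
gusset | 720.00 | 50.00 | 34.00 | 36000.00 | 24480.00
Σ | 5500.00 |  |  | 222100.00 | 173020.00
X̄ = 222100.00 / 5500.00 = 40.38 mm
Ȳ = 173020.00 / 5500.00 = 31.46 mm

X̄ = 40.38 mm, Ȳ = 31.46 mm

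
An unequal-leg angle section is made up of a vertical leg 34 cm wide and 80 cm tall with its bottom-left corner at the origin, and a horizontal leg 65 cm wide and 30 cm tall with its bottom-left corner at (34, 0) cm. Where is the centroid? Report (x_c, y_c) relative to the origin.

x_c = 37.67 cm, y_c = 29.56 cm

vertical leg: A = 34 × 80 = 2720.00, centroid at (17.00, 40.00).
horizontal leg: A = 65 × 30 = 1950.00, centroid at (66.50, 15.00).
ΣA = 4670.00 cm²
ΣAx_c = (2720.00)(17.00) + (1950.00)(66.50) = 175915.00 cm³
ΣAy_c = (2720.00)(40.00) + (1950.00)(15.00) = 138050.00 cm³
x_c = 175915.00 / 4670.00 = 37.67 cm
y_c = 138050.00 / 4670.00 = 29.56 cm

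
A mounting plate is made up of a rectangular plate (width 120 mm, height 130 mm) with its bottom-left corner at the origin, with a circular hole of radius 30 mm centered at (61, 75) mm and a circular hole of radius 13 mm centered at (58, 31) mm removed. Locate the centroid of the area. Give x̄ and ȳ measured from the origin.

x̄ = 59.86 mm, ȳ = 64.16 mm

plate: A = 120 × 130 = 15600.00, centroid at (60.00, 65.00).
hole 1: A = −π·30² = -2827.43, centroid at (61.00, 75.00).
hole 2: A = −π·13² = -530.93, centroid at (58.00, 31.00).
ΣA = 12241.64 mm²
ΣAx̄ = (15600.00)(60.00) + (-2827.43)(61.00) + (-530.93)(58.00) = 732732.67 mm³
ΣAȳ = (15600.00)(65.00) + (-2827.43)(75.00) + (-530.93)(31.00) = 785483.69 mm³
x̄ = 732732.67 / 12241.64 = 59.86 mm
ȳ = 785483.69 / 12241.64 = 64.16 mm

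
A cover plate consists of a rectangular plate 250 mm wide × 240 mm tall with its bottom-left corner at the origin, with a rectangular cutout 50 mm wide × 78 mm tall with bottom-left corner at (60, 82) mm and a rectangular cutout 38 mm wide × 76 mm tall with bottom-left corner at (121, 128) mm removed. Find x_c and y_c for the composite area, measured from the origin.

x_c = 127.12 mm, y_c = 117.43 mm

plate: A = 250 × 240 = 60000.00, centroid at (125.00, 120.00).
hole 1: A = −(50 × 78) = -3900.00, centroid at (85.00, 121.00).
hole 2: A = −(38 × 76) = -2888.00, centroid at (140.00, 166.00).
ΣA = 53212.00 mm²
ΣAx_c = (60000.00)(125.00) + (-3900.00)(85.00) + (-2888.00)(140.00) = 6764180.00 mm³
ΣAy_c = (60000.00)(120.00) + (-3900.00)(121.00) + (-2888.00)(166.00) = 6248692.00 mm³
x_c = 6764180.00 / 53212.00 = 127.12 mm
y_c = 6248692.00 / 53212.00 = 117.43 mm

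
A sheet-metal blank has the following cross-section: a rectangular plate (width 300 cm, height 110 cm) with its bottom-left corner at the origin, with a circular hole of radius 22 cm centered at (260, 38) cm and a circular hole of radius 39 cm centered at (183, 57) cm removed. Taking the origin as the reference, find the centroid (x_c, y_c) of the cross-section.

plate: A = 300 × 110 = 33000.00, centroid at (150.00, 55.00).
hole 1: A = −π·22² = -1520.53, centroid at (260.00, 38.00).
hole 2: A = −π·39² = -4778.36, centroid at (183.00, 57.00).
ΣA = 26701.11 cm²
ΣAx_c = (33000.00)(150.00) + (-1520.53)(260.00) + (-4778.36)(183.00) = 3680221.66 cm³
ΣAy_c = (33000.00)(55.00) + (-1520.53)(38.00) + (-4778.36)(57.00) = 1484853.17 cm³
x_c = 3680221.66 / 26701.11 = 137.83 cm
y_c = 1484853.17 / 26701.11 = 55.61 cm

x_c = 137.83 cm, y_c = 55.61 cm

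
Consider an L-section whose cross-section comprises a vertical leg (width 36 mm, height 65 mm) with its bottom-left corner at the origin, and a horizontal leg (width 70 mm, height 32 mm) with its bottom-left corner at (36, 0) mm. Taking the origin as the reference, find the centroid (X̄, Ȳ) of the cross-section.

X̄ = 43.92 mm, Ȳ = 24.43 mm

Part | A | x̄ᵢ | ȳᵢ | A·x̄ᵢ | A·ȳᵢ
vertical leg | 2340.00 | 18.00 | 32.50 | 42120.00 | 76050.00
horizontal leg | 2240.00 | 71.00 | 16.00 | 159040.00 | 35840.00
Σ | 4580.00 |  |  | 201160.00 | 111890.00
X̄ = 201160.00 / 4580.00 = 43.92 mm
Ȳ = 111890.00 / 4580.00 = 24.43 mm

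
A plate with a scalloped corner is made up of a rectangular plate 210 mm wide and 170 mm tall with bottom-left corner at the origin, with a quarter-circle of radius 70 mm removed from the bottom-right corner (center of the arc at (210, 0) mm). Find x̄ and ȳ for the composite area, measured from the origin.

x̄ = 95.90 mm, ȳ = 91.68 mm

plate: A = 210 × 170 = 35700.00, centroid at (105.00, 85.00).
removed quarter-circle: A = −¼π·70² = -3848.45, centroid at (180.29, 29.71).
ΣA = 31851.55 mm², ΣAx̄ = 3054658.62 mm³, ΣAȳ = 2920166.67 mm³.
x̄ = 3054658.62/31851.55 = 95.90 mm; ȳ = 2920166.67/31851.55 = 91.68 mm.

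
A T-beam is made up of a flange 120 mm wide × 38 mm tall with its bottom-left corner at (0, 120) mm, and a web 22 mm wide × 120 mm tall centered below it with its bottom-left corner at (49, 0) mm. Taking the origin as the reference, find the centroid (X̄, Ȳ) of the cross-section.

X̄ = 60.00 mm, Ȳ = 110.03 mm

web: A = 22 × 120 = 2640.00, centroid at (60.00, 60.00).
flange: A = 120 × 38 = 4560.00, centroid at (60.00, 139.00).
ΣA = 7200.00 mm², ΣAX̄ = 432000.00 mm³, ΣAȲ = 792240.00 mm³.
X̄ = 432000.00/7200.00 = 60.00 mm; Ȳ = 792240.00/7200.00 = 110.03 mm.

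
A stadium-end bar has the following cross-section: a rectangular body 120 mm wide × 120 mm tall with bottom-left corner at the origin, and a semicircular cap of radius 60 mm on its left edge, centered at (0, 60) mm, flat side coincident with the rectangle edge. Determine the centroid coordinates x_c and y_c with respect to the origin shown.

rectangular body: A = 120 × 120 = 14400.00, centroid at (60.00, 60.00).
semicircular end: A = ½π·60² = 5654.87, centroid at (-25.46, 60.00).
ΣA = 20054.87 mm², ΣAx_c = 720000.00 mm³, ΣAy_c = 1203292.01 mm³.
x_c = 720000.00/20054.87 = 35.90 mm; y_c = 1203292.01/20054.87 = 60.00 mm.

x_c = 35.90 mm, y_c = 60.00 mm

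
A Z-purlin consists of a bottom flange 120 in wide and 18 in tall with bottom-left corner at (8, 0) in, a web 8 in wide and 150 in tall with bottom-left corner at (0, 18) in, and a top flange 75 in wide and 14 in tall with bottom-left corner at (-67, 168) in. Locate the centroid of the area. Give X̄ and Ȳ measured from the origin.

bottom flange: A = 120 × 18 = 2160.00, centroid at (68.00, 9.00).
web: A = 8 × 150 = 1200.00, centroid at (4.00, 93.00).
top flange: A = 75 × 14 = 1050.00, centroid at (-29.50, 175.00).
ΣA = 4410.00 in²
ΣAX̄ = (2160.00)(68.00) + (1200.00)(4.00) + (1050.00)(-29.50) = 120705.00 in³
ΣAȲ = (2160.00)(9.00) + (1200.00)(93.00) + (1050.00)(175.00) = 314790.00 in³
X̄ = 120705.00 / 4410.00 = 27.37 in
Ȳ = 314790.00 / 4410.00 = 71.38 in

X̄ = 27.37 in, Ȳ = 71.38 in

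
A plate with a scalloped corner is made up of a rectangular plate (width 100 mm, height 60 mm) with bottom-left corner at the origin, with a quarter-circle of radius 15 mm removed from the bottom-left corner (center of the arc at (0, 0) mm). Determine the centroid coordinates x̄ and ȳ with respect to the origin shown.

x̄ = 51.32 mm, ȳ = 30.72 mm

Part | A | x̄ᵢ | ȳᵢ | A·x̄ᵢ | A·ȳᵢ
plate | 6000.00 | 50.00 | 30.00 | 300000.00 | 180000.00
removed quarter-circle | -176.71 | 6.37 | 6.37 | -1125.00 | -1125.00
Σ | 5823.29 |  |  | 298875.00 | 178875.00
x̄ = 298875.00 / 5823.29 = 51.32 mm
ȳ = 178875.00 / 5823.29 = 30.72 mm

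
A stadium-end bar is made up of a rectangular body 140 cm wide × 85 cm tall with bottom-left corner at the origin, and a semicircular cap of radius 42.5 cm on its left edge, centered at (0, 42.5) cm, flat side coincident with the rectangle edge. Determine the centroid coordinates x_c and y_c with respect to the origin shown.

x_c = 53.05 cm, y_c = 42.50 cm

rectangular body: A = 140 × 85 = 11900.00, centroid at (70.00, 42.50).
semicircular end: A = ½π·42.5² = 2837.25, centroid at (-18.04, 42.50).
ΣA = 14737.25 cm², ΣAx_c = 781822.92 cm³, ΣAy_c = 626333.16 cm³.
x_c = 781822.92/14737.25 = 53.05 cm; y_c = 626333.16/14737.25 = 42.50 cm.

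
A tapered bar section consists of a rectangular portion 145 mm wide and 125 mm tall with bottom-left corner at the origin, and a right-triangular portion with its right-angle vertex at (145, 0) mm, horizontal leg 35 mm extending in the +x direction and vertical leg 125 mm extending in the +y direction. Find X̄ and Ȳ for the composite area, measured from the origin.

X̄ = 81.56 mm, Ȳ = 60.26 mm

rectangular portion: A = 145 × 125 = 18125.00, centroid at (72.50, 62.50).
triangular portion: A = ½·35·125 = 2187.50, centroid at (156.67, 41.67).
ΣA = 20312.50 mm², ΣAX̄ = 1656770.83 mm³, ΣAȲ = 1223958.33 mm³.
X̄ = 1656770.83/20312.50 = 81.56 mm; Ȳ = 1223958.33/20312.50 = 60.26 mm.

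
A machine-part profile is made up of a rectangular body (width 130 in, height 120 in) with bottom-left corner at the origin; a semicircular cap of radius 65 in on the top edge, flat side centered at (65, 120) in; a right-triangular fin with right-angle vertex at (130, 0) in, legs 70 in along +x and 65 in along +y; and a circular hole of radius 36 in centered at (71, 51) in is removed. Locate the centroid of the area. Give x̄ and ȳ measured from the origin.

x̄ = 73.64 in, ȳ = 85.96 in

rectangular body: A = 130 × 120 = 15600.00, centroid at (65.00, 60.00).
semicircular top: A = ½π·65² = 6636.61, centroid at (65.00, 147.59).
triangular fin: A = ½·70·65 = 2275.00, centroid at (153.33, 21.67).
hole: A = −π·36² = -4071.50, centroid at (71.00, 51.00).
ΣA = 20440.11 in²
ΣAx̄ = (15600.00)(65.00) + (6636.61)(65.00) + (2275.00)(153.33) + (-4071.50)(71.00) = 1505136.48 in³
ΣAȳ = (15600.00)(60.00) + (6636.61)(147.59) + (2275.00)(21.67) + (-4071.50)(51.00) = 1757122.03 in³
x̄ = 1505136.48 / 20440.11 = 73.64 in
ȳ = 1757122.03 / 20440.11 = 85.96 in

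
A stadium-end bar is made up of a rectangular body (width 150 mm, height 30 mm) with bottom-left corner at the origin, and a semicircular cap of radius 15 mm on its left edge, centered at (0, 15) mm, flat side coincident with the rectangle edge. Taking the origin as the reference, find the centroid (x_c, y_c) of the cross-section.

rectangular body: A = 150 × 30 = 4500.00, centroid at (75.00, 15.00).
semicircular end: A = ½π·15² = 353.43, centroid at (-6.37, 15.00).
ΣA = 4853.43 mm², ΣAx_c = 335250.00 mm³, ΣAy_c = 72801.44 mm³.
x_c = 335250.00/4853.43 = 69.07 mm; y_c = 72801.44/4853.43 = 15.00 mm.

x_c = 69.07 mm, y_c = 15.00 mm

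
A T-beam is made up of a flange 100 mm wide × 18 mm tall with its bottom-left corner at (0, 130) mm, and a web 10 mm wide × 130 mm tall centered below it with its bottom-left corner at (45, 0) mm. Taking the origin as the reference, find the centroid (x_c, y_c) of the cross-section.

web: A = 10 × 130 = 1300.00, centroid at (50.00, 65.00).
flange: A = 100 × 18 = 1800.00, centroid at (50.00, 139.00).
ΣA = 3100.00 mm²
ΣAx_c = (1300.00)(50.00) + (1800.00)(50.00) = 155000.00 mm³
ΣAy_c = (1300.00)(65.00) + (1800.00)(139.00) = 334700.00 mm³
x_c = 155000.00 / 3100.00 = 50.00 mm
y_c = 334700.00 / 3100.00 = 107.97 mm

x_c = 50.00 mm, y_c = 107.97 mm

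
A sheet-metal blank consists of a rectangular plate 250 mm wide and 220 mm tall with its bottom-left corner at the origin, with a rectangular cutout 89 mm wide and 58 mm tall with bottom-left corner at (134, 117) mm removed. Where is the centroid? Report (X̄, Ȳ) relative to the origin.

plate: A = 250 × 220 = 55000.00, centroid at (125.00, 110.00).
hole: A = −(89 × 58) = -5162.00, centroid at (178.50, 146.00).
ΣA = 49838.00 mm²
ΣAX̄ = (55000.00)(125.00) + (-5162.00)(178.50) = 5953583.00 mm³
ΣAȲ = (55000.00)(110.00) + (-5162.00)(146.00) = 5296348.00 mm³
X̄ = 5953583.00 / 49838.00 = 119.46 mm
Ȳ = 5296348.00 / 49838.00 = 106.27 mm

X̄ = 119.46 mm, Ȳ = 106.27 mm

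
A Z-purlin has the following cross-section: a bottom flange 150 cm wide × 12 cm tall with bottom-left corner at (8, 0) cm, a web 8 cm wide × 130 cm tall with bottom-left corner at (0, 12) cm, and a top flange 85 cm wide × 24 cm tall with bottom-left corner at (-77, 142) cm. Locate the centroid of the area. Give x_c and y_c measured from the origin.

x_c = 17.05 cm, y_c = 83.00 cm

Part | A | x̄ᵢ | ȳᵢ | A·x̄ᵢ | A·ȳᵢ
bottom flange | 1800.00 | 83.00 | 6.00 | 149400.00 | 10800.00
web | 1040.00 | 4.00 | 77.00 | 4160.00 | 80080.00
top flange | 2040.00 | -34.50 | 154.00 | -70380.00 | 314160.00
Σ | 4880.00 |  |  | 83180.00 | 405040.00
x_c = 83180.00 / 4880.00 = 17.05 cm
y_c = 405040.00 / 4880.00 = 83.00 cm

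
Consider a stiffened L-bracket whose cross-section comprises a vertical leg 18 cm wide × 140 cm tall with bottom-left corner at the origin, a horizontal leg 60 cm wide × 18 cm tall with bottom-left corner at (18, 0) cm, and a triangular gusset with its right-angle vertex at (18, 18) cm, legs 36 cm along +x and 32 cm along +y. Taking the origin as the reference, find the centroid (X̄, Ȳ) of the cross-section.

vertical leg: A = 18 × 140 = 2520.00, centroid at (9.00, 70.00).
horizontal leg: A = 60 × 18 = 1080.00, centroid at (48.00, 9.00).
gusset: A = ½·36·32 = 576.00, centroid at (30.00, 28.67).
ΣA = 4176.00 cm²
ΣAX̄ = (2520.00)(9.00) + (1080.00)(48.00) + (576.00)(30.00) = 91800.00 cm³
ΣAȲ = (2520.00)(70.00) + (1080.00)(9.00) + (576.00)(28.67) = 202632.00 cm³
X̄ = 91800.00 / 4176.00 = 21.98 cm
Ȳ = 202632.00 / 4176.00 = 48.52 cm

X̄ = 21.98 cm, Ȳ = 48.52 cm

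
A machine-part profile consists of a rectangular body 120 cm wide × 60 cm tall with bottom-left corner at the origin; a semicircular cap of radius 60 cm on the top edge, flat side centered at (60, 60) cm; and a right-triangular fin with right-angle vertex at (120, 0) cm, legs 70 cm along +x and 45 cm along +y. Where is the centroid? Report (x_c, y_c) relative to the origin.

rectangular body: A = 120 × 60 = 7200.00, centroid at (60.00, 30.00).
semicircular top: A = ½π·60² = 5654.87, centroid at (60.00, 85.46).
triangular fin: A = ½·70·45 = 1575.00, centroid at (143.33, 15.00).
ΣA = 14429.87 cm², ΣAx_c = 997042.01 cm³, ΣAy_c = 722917.01 cm³.
x_c = 997042.01/14429.87 = 69.10 cm; y_c = 722917.01/14429.87 = 50.10 cm.

x_c = 69.10 cm, y_c = 50.10 cm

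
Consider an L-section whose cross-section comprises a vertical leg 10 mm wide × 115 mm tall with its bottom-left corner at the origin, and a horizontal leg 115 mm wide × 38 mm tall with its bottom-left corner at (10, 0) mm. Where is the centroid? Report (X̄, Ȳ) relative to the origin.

Part | A | x̄ᵢ | ȳᵢ | A·x̄ᵢ | A·ȳᵢ
vertical leg | 1150.00 | 5.00 | 57.50 | 5750.00 | 66125.00
horizontal leg | 4370.00 | 67.50 | 19.00 | 294975.00 | 83030.00
Σ | 5520.00 |  |  | 300725.00 | 149155.00
X̄ = 300725.00 / 5520.00 = 54.48 mm
Ȳ = 149155.00 / 5520.00 = 27.02 mm

X̄ = 54.48 mm, Ȳ = 27.02 mm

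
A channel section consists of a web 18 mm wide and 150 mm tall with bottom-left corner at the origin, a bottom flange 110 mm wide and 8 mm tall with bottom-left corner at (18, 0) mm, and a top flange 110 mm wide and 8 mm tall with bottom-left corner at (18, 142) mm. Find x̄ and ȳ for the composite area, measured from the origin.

x̄ = 34.26 mm, ȳ = 75.00 mm

web: A = 18 × 150 = 2700.00, centroid at (9.00, 75.00).
bottom flange: A = 110 × 8 = 880.00, centroid at (73.00, 4.00).
top flange: A = 110 × 8 = 880.00, centroid at (73.00, 146.00).
ΣA = 4460.00 mm²
ΣAx̄ = (2700.00)(9.00) + (880.00)(73.00) + (880.00)(73.00) = 152780.00 mm³
ΣAȳ = (2700.00)(75.00) + (880.00)(4.00) + (880.00)(146.00) = 334500.00 mm³
x̄ = 152780.00 / 4460.00 = 34.26 mm
ȳ = 334500.00 / 4460.00 = 75.00 mm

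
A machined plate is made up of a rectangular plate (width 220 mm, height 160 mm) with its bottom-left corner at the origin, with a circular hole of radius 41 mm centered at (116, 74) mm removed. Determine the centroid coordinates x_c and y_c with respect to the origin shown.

plate: A = 220 × 160 = 35200.00, centroid at (110.00, 80.00).
hole: A = −π·41² = -5281.02, centroid at (116.00, 74.00).
ΣA = 29918.98 mm²
ΣAx_c = (35200.00)(110.00) + (-5281.02)(116.00) = 3259402.00 mm³
ΣAy_c = (35200.00)(80.00) + (-5281.02)(74.00) = 2425204.72 mm³
x_c = 3259402.00 / 29918.98 = 108.94 mm
y_c = 2425204.72 / 29918.98 = 81.06 mm

x_c = 108.94 mm, y_c = 81.06 mm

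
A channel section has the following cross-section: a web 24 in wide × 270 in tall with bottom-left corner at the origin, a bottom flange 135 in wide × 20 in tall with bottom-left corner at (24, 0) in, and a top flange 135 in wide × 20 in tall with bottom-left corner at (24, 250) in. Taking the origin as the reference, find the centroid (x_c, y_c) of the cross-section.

x_c = 48.14 in, y_c = 135.00 in

web: A = 24 × 270 = 6480.00, centroid at (12.00, 135.00).
bottom flange: A = 135 × 20 = 2700.00, centroid at (91.50, 10.00).
top flange: A = 135 × 20 = 2700.00, centroid at (91.50, 260.00).
ΣA = 11880.00 in²
ΣAx_c = (6480.00)(12.00) + (2700.00)(91.50) + (2700.00)(91.50) = 571860.00 in³
ΣAy_c = (6480.00)(135.00) + (2700.00)(10.00) + (2700.00)(260.00) = 1603800.00 in³
x_c = 571860.00 / 11880.00 = 48.14 in
y_c = 1603800.00 / 11880.00 = 135.00 in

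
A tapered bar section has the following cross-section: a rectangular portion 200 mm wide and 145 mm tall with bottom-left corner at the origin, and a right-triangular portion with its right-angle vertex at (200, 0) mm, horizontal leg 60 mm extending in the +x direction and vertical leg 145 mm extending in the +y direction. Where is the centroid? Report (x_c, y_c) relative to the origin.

rectangular portion: A = 200 × 145 = 29000.00, centroid at (100.00, 72.50).
triangular portion: A = ½·60·145 = 4350.00, centroid at (220.00, 48.33).
ΣA = 33350.00 mm², ΣAx_c = 3857000.00 mm³, ΣAy_c = 2312750.00 mm³.
x_c = 3857000.00/33350.00 = 115.65 mm; y_c = 2312750.00/33350.00 = 69.35 mm.

x_c = 115.65 mm, y_c = 69.35 mm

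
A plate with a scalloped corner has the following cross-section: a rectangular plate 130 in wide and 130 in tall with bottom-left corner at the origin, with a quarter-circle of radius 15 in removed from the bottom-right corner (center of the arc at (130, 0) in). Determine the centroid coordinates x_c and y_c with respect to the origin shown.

x_c = 64.38 in, y_c = 65.62 in

Part | A | x̄ᵢ | ȳᵢ | A·x̄ᵢ | A·ȳᵢ
plate | 16900.00 | 65.00 | 65.00 | 1098500.00 | 1098500.00
removed quarter-circle | -176.71 | 123.63 | 6.37 | -21847.90 | -1125.00
Σ | 16723.29 |  |  | 1076652.10 | 1097375.00
x_c = 1076652.10 / 16723.29 = 64.38 in
y_c = 1097375.00 / 16723.29 = 65.62 in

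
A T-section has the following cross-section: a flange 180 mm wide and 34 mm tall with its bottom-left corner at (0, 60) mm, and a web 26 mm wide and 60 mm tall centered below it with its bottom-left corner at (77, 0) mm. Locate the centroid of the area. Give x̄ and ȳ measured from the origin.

x̄ = 90.00 mm, ȳ = 67.45 mm

web: A = 26 × 60 = 1560.00, centroid at (90.00, 30.00).
flange: A = 180 × 34 = 6120.00, centroid at (90.00, 77.00).
ΣA = 7680.00 mm²
ΣAx̄ = (1560.00)(90.00) + (6120.00)(90.00) = 691200.00 mm³
ΣAȳ = (1560.00)(30.00) + (6120.00)(77.00) = 518040.00 mm³
x̄ = 691200.00 / 7680.00 = 90.00 mm
ȳ = 518040.00 / 7680.00 = 67.45 mm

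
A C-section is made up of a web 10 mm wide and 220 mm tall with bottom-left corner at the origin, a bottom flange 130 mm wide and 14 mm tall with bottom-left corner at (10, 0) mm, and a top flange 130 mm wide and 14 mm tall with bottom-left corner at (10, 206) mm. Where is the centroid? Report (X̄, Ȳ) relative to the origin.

X̄ = 48.63 mm, Ȳ = 110.00 mm

web: A = 10 × 220 = 2200.00, centroid at (5.00, 110.00).
bottom flange: A = 130 × 14 = 1820.00, centroid at (75.00, 7.00).
top flange: A = 130 × 14 = 1820.00, centroid at (75.00, 213.00).
ΣA = 5840.00 mm², ΣAX̄ = 284000.00 mm³, ΣAȲ = 642400.00 mm³.
X̄ = 284000.00/5840.00 = 48.63 mm; Ȳ = 642400.00/5840.00 = 110.00 mm.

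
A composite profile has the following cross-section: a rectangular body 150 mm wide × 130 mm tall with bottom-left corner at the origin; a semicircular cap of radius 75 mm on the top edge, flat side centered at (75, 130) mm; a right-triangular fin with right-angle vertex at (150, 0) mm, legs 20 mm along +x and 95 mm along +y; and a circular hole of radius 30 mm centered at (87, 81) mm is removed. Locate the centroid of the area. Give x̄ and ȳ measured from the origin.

rectangular body: A = 150 × 130 = 19500.00, centroid at (75.00, 65.00).
semicircular top: A = ½π·75² = 8835.73, centroid at (75.00, 161.83).
triangular fin: A = ½·20·95 = 950.00, centroid at (156.67, 31.67).
hole: A = −π·30² = -2827.43, centroid at (87.00, 81.00).
ΣA = 26458.30 mm²
ΣAx̄ = (19500.00)(75.00) + (8835.73)(75.00) + (950.00)(156.67) + (-2827.43)(87.00) = 2028026.33 mm³
ΣAȳ = (19500.00)(65.00) + (8835.73)(161.83) + (950.00)(31.67) + (-2827.43)(81.00) = 2498456.04 mm³
x̄ = 2028026.33 / 26458.30 = 76.65 mm
ȳ = 2498456.04 / 26458.30 = 94.43 mm

x̄ = 76.65 mm, ȳ = 94.43 mm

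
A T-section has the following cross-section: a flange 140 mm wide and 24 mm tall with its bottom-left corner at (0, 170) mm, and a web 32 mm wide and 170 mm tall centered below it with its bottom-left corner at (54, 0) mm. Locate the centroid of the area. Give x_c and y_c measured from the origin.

x_c = 70.00 mm, y_c = 122.04 mm

web: A = 32 × 170 = 5440.00, centroid at (70.00, 85.00).
flange: A = 140 × 24 = 3360.00, centroid at (70.00, 182.00).
ΣA = 8800.00 mm², ΣAx_c = 616000.00 mm³, ΣAy_c = 1073920.00 mm³.
x_c = 616000.00/8800.00 = 70.00 mm; y_c = 1073920.00/8800.00 = 122.04 mm.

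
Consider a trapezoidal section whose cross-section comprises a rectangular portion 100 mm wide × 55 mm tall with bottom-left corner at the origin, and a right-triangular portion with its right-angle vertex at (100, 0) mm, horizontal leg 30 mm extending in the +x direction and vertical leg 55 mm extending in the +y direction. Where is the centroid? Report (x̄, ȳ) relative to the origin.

x̄ = 57.83 mm, ȳ = 26.30 mm

Part | A | x̄ᵢ | ȳᵢ | A·x̄ᵢ | A·ȳᵢ
rectangular portion | 5500.00 | 50.00 | 27.50 | 275000.00 | 151250.00
triangular portion | 825.00 | 110.00 | 18.33 | 90750.00 | 15125.00
Σ | 6325.00 |  |  | 365750.00 | 166375.00
x̄ = 365750.00 / 6325.00 = 57.83 mm
ȳ = 166375.00 / 6325.00 = 26.30 mm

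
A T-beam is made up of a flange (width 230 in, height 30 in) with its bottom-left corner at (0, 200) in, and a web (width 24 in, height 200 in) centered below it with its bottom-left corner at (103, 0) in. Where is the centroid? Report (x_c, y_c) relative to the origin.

x_c = 115.00 in, y_c = 167.82 in

web: A = 24 × 200 = 4800.00, centroid at (115.00, 100.00).
flange: A = 230 × 30 = 6900.00, centroid at (115.00, 215.00).
ΣA = 11700.00 in², ΣAx_c = 1345500.00 in³, ΣAy_c = 1963500.00 in³.
x_c = 1345500.00/11700.00 = 115.00 in; y_c = 1963500.00/11700.00 = 167.82 in.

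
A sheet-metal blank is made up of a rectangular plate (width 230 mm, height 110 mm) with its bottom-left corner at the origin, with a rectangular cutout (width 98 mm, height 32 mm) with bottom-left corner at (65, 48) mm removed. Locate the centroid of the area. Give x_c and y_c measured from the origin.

x_c = 115.14 mm, y_c = 53.73 mm

Part | A | x̄ᵢ | ȳᵢ | A·x̄ᵢ | A·ȳᵢ
plate | 25300.00 | 115.00 | 55.00 | 2909500.00 | 1391500.00
hole | -3136.00 | 114.00 | 64.00 | -357504.00 | -200704.00
Σ | 22164.00 |  |  | 2551996.00 | 1190796.00
x_c = 2551996.00 / 22164.00 = 115.14 mm
y_c = 1190796.00 / 22164.00 = 53.73 mm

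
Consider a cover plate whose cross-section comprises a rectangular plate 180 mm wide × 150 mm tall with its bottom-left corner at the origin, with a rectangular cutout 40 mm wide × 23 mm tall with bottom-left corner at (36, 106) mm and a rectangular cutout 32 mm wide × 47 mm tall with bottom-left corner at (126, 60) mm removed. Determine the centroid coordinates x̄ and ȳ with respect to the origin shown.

x̄ = 88.09 mm, ȳ = 72.89 mm

plate: A = 180 × 150 = 27000.00, centroid at (90.00, 75.00).
hole 1: A = −(40 × 23) = -920.00, centroid at (56.00, 117.50).
hole 2: A = −(32 × 47) = -1504.00, centroid at (142.00, 83.50).
ΣA = 24576.00 mm², ΣAx̄ = 2164912.00 mm³, ΣAȳ = 1791316.00 mm³.
x̄ = 2164912.00/24576.00 = 88.09 mm; ȳ = 1791316.00/24576.00 = 72.89 mm.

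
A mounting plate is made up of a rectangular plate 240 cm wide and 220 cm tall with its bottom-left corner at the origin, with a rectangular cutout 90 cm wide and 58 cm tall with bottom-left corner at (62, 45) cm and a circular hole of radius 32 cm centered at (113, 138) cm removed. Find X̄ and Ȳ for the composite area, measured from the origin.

plate: A = 240 × 220 = 52800.00, centroid at (120.00, 110.00).
hole 1: A = −(90 × 58) = -5220.00, centroid at (107.00, 74.00).
hole 2: A = −π·32² = -3216.99, centroid at (113.00, 138.00).
ΣA = 44363.01 cm², ΣAX̄ = 5413940.03 cm³, ΣAȲ = 4977775.26 cm³.
X̄ = 5413940.03/44363.01 = 122.04 cm; Ȳ = 4977775.26/44363.01 = 112.21 cm.

X̄ = 122.04 cm, Ȳ = 112.21 cm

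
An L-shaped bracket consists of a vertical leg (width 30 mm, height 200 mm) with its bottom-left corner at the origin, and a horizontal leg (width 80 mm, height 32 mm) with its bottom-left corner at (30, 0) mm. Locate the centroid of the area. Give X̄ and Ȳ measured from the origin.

vertical leg: A = 30 × 200 = 6000.00, centroid at (15.00, 100.00).
horizontal leg: A = 80 × 32 = 2560.00, centroid at (70.00, 16.00).
ΣA = 8560.00 mm², ΣAX̄ = 269200.00 mm³, ΣAȲ = 640960.00 mm³.
X̄ = 269200.00/8560.00 = 31.45 mm; Ȳ = 640960.00/8560.00 = 74.88 mm.

X̄ = 31.45 mm, Ȳ = 74.88 mm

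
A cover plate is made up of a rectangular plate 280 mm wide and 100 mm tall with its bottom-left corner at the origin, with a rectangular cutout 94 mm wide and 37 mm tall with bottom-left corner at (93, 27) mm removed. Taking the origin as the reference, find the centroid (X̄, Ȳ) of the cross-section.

X̄ = 140.00 mm, Ȳ = 50.64 mm

plate: A = 280 × 100 = 28000.00, centroid at (140.00, 50.00).
hole: A = −(94 × 37) = -3478.00, centroid at (140.00, 45.50).
ΣA = 24522.00 mm², ΣAX̄ = 3433080.00 mm³, ΣAȲ = 1241751.00 mm³.
X̄ = 3433080.00/24522.00 = 140.00 mm; Ȳ = 1241751.00/24522.00 = 50.64 mm.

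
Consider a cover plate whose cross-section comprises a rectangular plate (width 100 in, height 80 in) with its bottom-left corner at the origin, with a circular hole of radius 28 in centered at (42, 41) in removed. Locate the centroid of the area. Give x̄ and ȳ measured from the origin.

x̄ = 53.56 in, ȳ = 39.56 in

plate: A = 100 × 80 = 8000.00, centroid at (50.00, 40.00).
hole: A = −π·28² = -2463.01, centroid at (42.00, 41.00).
ΣA = 5536.99 in², ΣAx̄ = 296553.64 in³, ΣAȳ = 219016.65 in³.
x̄ = 296553.64/5536.99 = 53.56 in; ȳ = 219016.65/5536.99 = 39.56 in.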